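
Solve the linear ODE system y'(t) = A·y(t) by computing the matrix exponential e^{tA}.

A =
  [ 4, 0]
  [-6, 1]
e^{tA} =
  [exp(4*t), 0]
  [-2*exp(4*t) + 2*exp(t), exp(t)]

Strategy: write A = P · J · P⁻¹ where J is a Jordan canonical form, so e^{tA} = P · e^{tJ} · P⁻¹, and e^{tJ} can be computed block-by-block.

A has Jordan form
J =
  [1, 0]
  [0, 4]
(up to reordering of blocks).

Per-block formulas:
  For a 1×1 block at λ = 4: exp(t · [4]) = [e^(4t)].
  For a 1×1 block at λ = 1: exp(t · [1]) = [e^(1t)].

After assembling e^{tJ} and conjugating by P, we get:

e^{tA} =
  [exp(4*t), 0]
  [-2*exp(4*t) + 2*exp(t), exp(t)]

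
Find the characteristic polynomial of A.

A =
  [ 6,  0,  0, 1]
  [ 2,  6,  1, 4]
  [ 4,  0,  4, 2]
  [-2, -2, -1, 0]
x^4 - 16*x^3 + 96*x^2 - 256*x + 256

Expanding det(x·I − A) (e.g. by cofactor expansion or by noting that A is similar to its Jordan form J, which has the same characteristic polynomial as A) gives
  χ_A(x) = x^4 - 16*x^3 + 96*x^2 - 256*x + 256
which factors as (x - 4)^4. The eigenvalues (with algebraic multiplicities) are λ = 4 with multiplicity 4.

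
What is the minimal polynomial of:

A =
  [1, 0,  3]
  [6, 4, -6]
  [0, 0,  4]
x^2 - 5*x + 4

The characteristic polynomial is χ_A(x) = (x - 4)^2*(x - 1), so the eigenvalues are known. The minimal polynomial is
  m_A(x) = Π_λ (x − λ)^{k_λ}
where k_λ is the size of the *largest* Jordan block for λ (equivalently, the smallest k with (A − λI)^k v = 0 for every generalised eigenvector v of λ).

  λ = 1: largest Jordan block has size 1, contributing (x − 1)
  λ = 4: largest Jordan block has size 1, contributing (x − 4)

So m_A(x) = (x - 4)*(x - 1) = x^2 - 5*x + 4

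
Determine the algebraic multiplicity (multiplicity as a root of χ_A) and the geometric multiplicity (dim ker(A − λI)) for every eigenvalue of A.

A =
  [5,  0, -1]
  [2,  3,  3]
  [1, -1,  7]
λ = 5: alg = 3, geom = 1

Step 1 — factor the characteristic polynomial to read off the algebraic multiplicities:
  χ_A(x) = (x - 5)^3

Step 2 — compute geometric multiplicities via the rank-nullity identity g(λ) = n − rank(A − λI):
  rank(A − (5)·I) = 2, so dim ker(A − (5)·I) = n − 2 = 1

Summary:
  λ = 5: algebraic multiplicity = 3, geometric multiplicity = 1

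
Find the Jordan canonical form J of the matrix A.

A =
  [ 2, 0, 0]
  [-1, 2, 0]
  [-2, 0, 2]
J_2(2) ⊕ J_1(2)

The characteristic polynomial is
  det(x·I − A) = x^3 - 6*x^2 + 12*x - 8 = (x - 2)^3

Eigenvalues and multiplicities (the geometric multiplicity of λ is n − rank(A − λI), which equals the number of Jordan blocks for λ):
  λ = 2: algebraic multiplicity = 3, geometric multiplicity = 2

Determining the block sizes for each eigenvalue:
  λ = 2: 2 blocks summing to 3 forces exactly one block of size 2 and the rest size 1 → block sizes [2, 1]

Assembling the blocks gives a Jordan form
J =
  [2, 1, 0]
  [0, 2, 0]
  [0, 0, 2]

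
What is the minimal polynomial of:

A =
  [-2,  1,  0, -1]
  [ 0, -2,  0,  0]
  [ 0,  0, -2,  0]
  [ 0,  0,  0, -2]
x^2 + 4*x + 4

The characteristic polynomial is χ_A(x) = (x + 2)^4, so the eigenvalues are known. The minimal polynomial is
  m_A(x) = Π_λ (x − λ)^{k_λ}
where k_λ is the size of the *largest* Jordan block for λ (equivalently, the smallest k with (A − λI)^k v = 0 for every generalised eigenvector v of λ).

  λ = -2: largest Jordan block has size 2, contributing (x + 2)^2

So m_A(x) = (x + 2)^2 = x^2 + 4*x + 4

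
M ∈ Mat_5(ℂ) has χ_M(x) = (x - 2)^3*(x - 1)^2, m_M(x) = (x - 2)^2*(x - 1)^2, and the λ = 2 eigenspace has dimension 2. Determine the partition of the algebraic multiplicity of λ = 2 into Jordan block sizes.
Block sizes for λ = 2: [2, 1]

Step 1 — from the characteristic polynomial, algebraic multiplicity of λ = 2 is 3. From dim ker(M − (2)·I) = 2, there are exactly 2 Jordan blocks for λ = 2.
Step 2 — from the minimal polynomial, the factor (x − 2)^2 tells us the largest block for λ = 2 has size 2.
Step 3 — with total size 3, 2 blocks, and largest block 2, the block sizes (in nonincreasing order) are [2, 1].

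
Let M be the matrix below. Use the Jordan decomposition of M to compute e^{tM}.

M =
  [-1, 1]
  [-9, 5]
e^{tM} =
  [-3*t*exp(2*t) + exp(2*t), t*exp(2*t)]
  [-9*t*exp(2*t), 3*t*exp(2*t) + exp(2*t)]

Strategy: write M = P · J · P⁻¹ where J is a Jordan canonical form, so e^{tM} = P · e^{tJ} · P⁻¹, and e^{tJ} can be computed block-by-block.

M has Jordan form
J =
  [2, 1]
  [0, 2]
(up to reordering of blocks).

Per-block formulas:
  For a 2×2 Jordan block J_2(2): exp(t · J_2(2)) = e^(2t)·(I + t·N), where N is the 2×2 nilpotent shift.

After assembling e^{tJ} and conjugating by P, we get:

e^{tM} =
  [-3*t*exp(2*t) + exp(2*t), t*exp(2*t)]
  [-9*t*exp(2*t), 3*t*exp(2*t) + exp(2*t)]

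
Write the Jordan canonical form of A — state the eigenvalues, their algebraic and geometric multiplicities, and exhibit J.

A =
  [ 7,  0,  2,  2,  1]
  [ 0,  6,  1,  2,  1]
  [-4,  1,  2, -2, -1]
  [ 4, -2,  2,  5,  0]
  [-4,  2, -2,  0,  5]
J_2(5) ⊕ J_2(5) ⊕ J_1(5)

The characteristic polynomial is
  det(x·I − A) = x^5 - 25*x^4 + 250*x^3 - 1250*x^2 + 3125*x - 3125 = (x - 5)^5

Eigenvalues and multiplicities (the geometric multiplicity of λ is n − rank(A − λI), which equals the number of Jordan blocks for λ):
  λ = 5: algebraic multiplicity = 5, geometric multiplicity = 3

Determining the block sizes for each eigenvalue:
  λ = 5: with am = 5 and gm = 3, the partition is not yet determined (e.g. several partitions of 5 into 3 parts exist). Let N = A − (5)·I. Computing rank(N^1) = 2, rank(N^2) = 0; the number of blocks of size ≥ j is rank(N^{j−1}) − rank(N^j), giving [3, 2]. So we have 2 block(s) of size 2, 1 block(s) of size 1 → block sizes [2, 2, 1]

Assembling the blocks gives a Jordan form
J =
  [5, 1, 0, 0, 0]
  [0, 5, 0, 0, 0]
  [0, 0, 5, 1, 0]
  [0, 0, 0, 5, 0]
  [0, 0, 0, 0, 5]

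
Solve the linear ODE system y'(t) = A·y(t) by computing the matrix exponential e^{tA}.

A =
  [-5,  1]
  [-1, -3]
e^{tA} =
  [-t*exp(-4*t) + exp(-4*t), t*exp(-4*t)]
  [-t*exp(-4*t), t*exp(-4*t) + exp(-4*t)]

Strategy: write A = P · J · P⁻¹ where J is a Jordan canonical form, so e^{tA} = P · e^{tJ} · P⁻¹, and e^{tJ} can be computed block-by-block.

A has Jordan form
J =
  [-4,  1]
  [ 0, -4]
(up to reordering of blocks).

Per-block formulas:
  For a 2×2 Jordan block J_2(-4): exp(t · J_2(-4)) = e^(-4t)·(I + t·N), where N is the 2×2 nilpotent shift.

After assembling e^{tJ} and conjugating by P, we get:

e^{tA} =
  [-t*exp(-4*t) + exp(-4*t), t*exp(-4*t)]
  [-t*exp(-4*t), t*exp(-4*t) + exp(-4*t)]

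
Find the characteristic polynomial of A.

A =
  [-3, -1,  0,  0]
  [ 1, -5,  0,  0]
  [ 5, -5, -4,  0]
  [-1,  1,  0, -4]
x^4 + 16*x^3 + 96*x^2 + 256*x + 256

Expanding det(x·I − A) (e.g. by cofactor expansion or by noting that A is similar to its Jordan form J, which has the same characteristic polynomial as A) gives
  χ_A(x) = x^4 + 16*x^3 + 96*x^2 + 256*x + 256
which factors as (x + 4)^4. The eigenvalues (with algebraic multiplicities) are λ = -4 with multiplicity 4.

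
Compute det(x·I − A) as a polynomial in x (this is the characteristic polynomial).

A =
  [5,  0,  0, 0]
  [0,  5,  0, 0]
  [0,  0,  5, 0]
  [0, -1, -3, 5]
x^4 - 20*x^3 + 150*x^2 - 500*x + 625

Expanding det(x·I − A) (e.g. by cofactor expansion or by noting that A is similar to its Jordan form J, which has the same characteristic polynomial as A) gives
  χ_A(x) = x^4 - 20*x^3 + 150*x^2 - 500*x + 625
which factors as (x - 5)^4. The eigenvalues (with algebraic multiplicities) are λ = 5 with multiplicity 4.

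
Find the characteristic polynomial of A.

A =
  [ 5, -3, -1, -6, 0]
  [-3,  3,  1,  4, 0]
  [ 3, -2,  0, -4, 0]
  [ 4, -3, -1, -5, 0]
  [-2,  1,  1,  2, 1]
x^5 - 4*x^4 + 6*x^3 - 4*x^2 + x

Expanding det(x·I − A) (e.g. by cofactor expansion or by noting that A is similar to its Jordan form J, which has the same characteristic polynomial as A) gives
  χ_A(x) = x^5 - 4*x^4 + 6*x^3 - 4*x^2 + x
which factors as x*(x - 1)^4. The eigenvalues (with algebraic multiplicities) are λ = 0 with multiplicity 1, λ = 1 with multiplicity 4.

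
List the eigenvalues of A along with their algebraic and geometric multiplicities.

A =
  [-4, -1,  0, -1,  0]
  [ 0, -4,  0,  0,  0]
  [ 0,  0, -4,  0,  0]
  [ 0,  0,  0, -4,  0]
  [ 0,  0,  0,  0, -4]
λ = -4: alg = 5, geom = 4

Step 1 — factor the characteristic polynomial to read off the algebraic multiplicities:
  χ_A(x) = (x + 4)^5

Step 2 — compute geometric multiplicities via the rank-nullity identity g(λ) = n − rank(A − λI):
  rank(A − (-4)·I) = 1, so dim ker(A − (-4)·I) = n − 1 = 4

Summary:
  λ = -4: algebraic multiplicity = 5, geometric multiplicity = 4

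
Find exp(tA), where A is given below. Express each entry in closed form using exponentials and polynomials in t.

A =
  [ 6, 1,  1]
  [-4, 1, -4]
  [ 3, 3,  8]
e^{tA} =
  [t*exp(5*t) + exp(5*t), t*exp(5*t), t*exp(5*t)]
  [-4*t*exp(5*t), -4*t*exp(5*t) + exp(5*t), -4*t*exp(5*t)]
  [3*t*exp(5*t), 3*t*exp(5*t), 3*t*exp(5*t) + exp(5*t)]

Strategy: write A = P · J · P⁻¹ where J is a Jordan canonical form, so e^{tA} = P · e^{tJ} · P⁻¹, and e^{tJ} can be computed block-by-block.

A has Jordan form
J =
  [5, 1, 0]
  [0, 5, 0]
  [0, 0, 5]
(up to reordering of blocks).

Per-block formulas:
  For a 2×2 Jordan block J_2(5): exp(t · J_2(5)) = e^(5t)·(I + t·N), where N is the 2×2 nilpotent shift.
  For a 1×1 block at λ = 5: exp(t · [5]) = [e^(5t)].

After assembling e^{tJ} and conjugating by P, we get:

e^{tA} =
  [t*exp(5*t) + exp(5*t), t*exp(5*t), t*exp(5*t)]
  [-4*t*exp(5*t), -4*t*exp(5*t) + exp(5*t), -4*t*exp(5*t)]
  [3*t*exp(5*t), 3*t*exp(5*t), 3*t*exp(5*t) + exp(5*t)]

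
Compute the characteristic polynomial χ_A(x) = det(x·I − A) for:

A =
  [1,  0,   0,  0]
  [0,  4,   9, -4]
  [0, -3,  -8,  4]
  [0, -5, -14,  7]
x^4 - 4*x^3 + 6*x^2 - 4*x + 1

Expanding det(x·I − A) (e.g. by cofactor expansion or by noting that A is similar to its Jordan form J, which has the same characteristic polynomial as A) gives
  χ_A(x) = x^4 - 4*x^3 + 6*x^2 - 4*x + 1
which factors as (x - 1)^4. The eigenvalues (with algebraic multiplicities) are λ = 1 with multiplicity 4.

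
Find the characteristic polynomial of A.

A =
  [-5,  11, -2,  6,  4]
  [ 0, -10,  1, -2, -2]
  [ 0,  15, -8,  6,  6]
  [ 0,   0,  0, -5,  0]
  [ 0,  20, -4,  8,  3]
x^5 + 25*x^4 + 250*x^3 + 1250*x^2 + 3125*x + 3125

Expanding det(x·I − A) (e.g. by cofactor expansion or by noting that A is similar to its Jordan form J, which has the same characteristic polynomial as A) gives
  χ_A(x) = x^5 + 25*x^4 + 250*x^3 + 1250*x^2 + 3125*x + 3125
which factors as (x + 5)^5. The eigenvalues (with algebraic multiplicities) are λ = -5 with multiplicity 5.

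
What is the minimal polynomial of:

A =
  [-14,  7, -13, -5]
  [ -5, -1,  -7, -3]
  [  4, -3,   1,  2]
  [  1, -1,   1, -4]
x^3 + 13*x^2 + 56*x + 80

The characteristic polynomial is χ_A(x) = (x + 4)^2*(x + 5)^2, so the eigenvalues are known. The minimal polynomial is
  m_A(x) = Π_λ (x − λ)^{k_λ}
where k_λ is the size of the *largest* Jordan block for λ (equivalently, the smallest k with (A − λI)^k v = 0 for every generalised eigenvector v of λ).

  λ = -5: largest Jordan block has size 1, contributing (x + 5)
  λ = -4: largest Jordan block has size 2, contributing (x + 4)^2

So m_A(x) = (x + 4)^2*(x + 5) = x^3 + 13*x^2 + 56*x + 80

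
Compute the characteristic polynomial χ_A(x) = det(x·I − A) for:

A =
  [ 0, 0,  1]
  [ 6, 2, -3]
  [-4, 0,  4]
x^3 - 6*x^2 + 12*x - 8

Expanding det(x·I − A) (e.g. by cofactor expansion or by noting that A is similar to its Jordan form J, which has the same characteristic polynomial as A) gives
  χ_A(x) = x^3 - 6*x^2 + 12*x - 8
which factors as (x - 2)^3. The eigenvalues (with algebraic multiplicities) are λ = 2 with multiplicity 3.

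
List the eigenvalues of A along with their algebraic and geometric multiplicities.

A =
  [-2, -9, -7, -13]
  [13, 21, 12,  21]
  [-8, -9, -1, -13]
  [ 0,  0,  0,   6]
λ = 6: alg = 4, geom = 2

Step 1 — factor the characteristic polynomial to read off the algebraic multiplicities:
  χ_A(x) = (x - 6)^4

Step 2 — compute geometric multiplicities via the rank-nullity identity g(λ) = n − rank(A − λI):
  rank(A − (6)·I) = 2, so dim ker(A − (6)·I) = n − 2 = 2

Summary:
  λ = 6: algebraic multiplicity = 4, geometric multiplicity = 2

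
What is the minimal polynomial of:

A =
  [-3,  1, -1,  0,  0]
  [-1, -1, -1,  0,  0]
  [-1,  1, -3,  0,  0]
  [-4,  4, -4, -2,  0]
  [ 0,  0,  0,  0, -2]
x^2 + 5*x + 6

The characteristic polynomial is χ_A(x) = (x + 2)^4*(x + 3), so the eigenvalues are known. The minimal polynomial is
  m_A(x) = Π_λ (x − λ)^{k_λ}
where k_λ is the size of the *largest* Jordan block for λ (equivalently, the smallest k with (A − λI)^k v = 0 for every generalised eigenvector v of λ).

  λ = -3: largest Jordan block has size 1, contributing (x + 3)
  λ = -2: largest Jordan block has size 1, contributing (x + 2)

So m_A(x) = (x + 2)*(x + 3) = x^2 + 5*x + 6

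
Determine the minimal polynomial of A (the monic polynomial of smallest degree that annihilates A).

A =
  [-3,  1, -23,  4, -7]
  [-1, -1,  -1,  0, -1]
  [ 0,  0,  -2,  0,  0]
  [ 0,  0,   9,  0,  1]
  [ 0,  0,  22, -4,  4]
x^4 - 8*x^2 + 16

The characteristic polynomial is χ_A(x) = (x - 2)^2*(x + 2)^3, so the eigenvalues are known. The minimal polynomial is
  m_A(x) = Π_λ (x − λ)^{k_λ}
where k_λ is the size of the *largest* Jordan block for λ (equivalently, the smallest k with (A − λI)^k v = 0 for every generalised eigenvector v of λ).

  λ = -2: largest Jordan block has size 2, contributing (x + 2)^2
  λ = 2: largest Jordan block has size 2, contributing (x − 2)^2

So m_A(x) = (x - 2)^2*(x + 2)^2 = x^4 - 8*x^2 + 16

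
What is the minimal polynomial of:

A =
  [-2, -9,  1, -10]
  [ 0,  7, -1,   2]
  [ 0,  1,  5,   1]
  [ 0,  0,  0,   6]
x^4 - 16*x^3 + 72*x^2 - 432

The characteristic polynomial is χ_A(x) = (x - 6)^3*(x + 2), so the eigenvalues are known. The minimal polynomial is
  m_A(x) = Π_λ (x − λ)^{k_λ}
where k_λ is the size of the *largest* Jordan block for λ (equivalently, the smallest k with (A − λI)^k v = 0 for every generalised eigenvector v of λ).

  λ = -2: largest Jordan block has size 1, contributing (x + 2)
  λ = 6: largest Jordan block has size 3, contributing (x − 6)^3

So m_A(x) = (x - 6)^3*(x + 2) = x^4 - 16*x^3 + 72*x^2 - 432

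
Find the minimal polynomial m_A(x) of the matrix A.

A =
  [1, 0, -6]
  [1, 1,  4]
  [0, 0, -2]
x^3 - 3*x + 2

The characteristic polynomial is χ_A(x) = (x - 1)^2*(x + 2), so the eigenvalues are known. The minimal polynomial is
  m_A(x) = Π_λ (x − λ)^{k_λ}
where k_λ is the size of the *largest* Jordan block for λ (equivalently, the smallest k with (A − λI)^k v = 0 for every generalised eigenvector v of λ).

  λ = -2: largest Jordan block has size 1, contributing (x + 2)
  λ = 1: largest Jordan block has size 2, contributing (x − 1)^2

So m_A(x) = (x - 1)^2*(x + 2) = x^3 - 3*x + 2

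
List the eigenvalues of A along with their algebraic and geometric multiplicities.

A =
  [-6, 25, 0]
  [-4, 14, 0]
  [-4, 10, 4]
λ = 4: alg = 3, geom = 2

Step 1 — factor the characteristic polynomial to read off the algebraic multiplicities:
  χ_A(x) = (x - 4)^3

Step 2 — compute geometric multiplicities via the rank-nullity identity g(λ) = n − rank(A − λI):
  rank(A − (4)·I) = 1, so dim ker(A − (4)·I) = n − 1 = 2

Summary:
  λ = 4: algebraic multiplicity = 3, geometric multiplicity = 2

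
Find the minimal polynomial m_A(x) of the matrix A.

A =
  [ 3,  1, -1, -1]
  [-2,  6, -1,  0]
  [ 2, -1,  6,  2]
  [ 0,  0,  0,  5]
x^2 - 10*x + 25

The characteristic polynomial is χ_A(x) = (x - 5)^4, so the eigenvalues are known. The minimal polynomial is
  m_A(x) = Π_λ (x − λ)^{k_λ}
where k_λ is the size of the *largest* Jordan block for λ (equivalently, the smallest k with (A − λI)^k v = 0 for every generalised eigenvector v of λ).

  λ = 5: largest Jordan block has size 2, contributing (x − 5)^2

So m_A(x) = (x - 5)^2 = x^2 - 10*x + 25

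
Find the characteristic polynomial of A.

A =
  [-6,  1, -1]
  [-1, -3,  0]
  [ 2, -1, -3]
x^3 + 12*x^2 + 48*x + 64

Expanding det(x·I − A) (e.g. by cofactor expansion or by noting that A is similar to its Jordan form J, which has the same characteristic polynomial as A) gives
  χ_A(x) = x^3 + 12*x^2 + 48*x + 64
which factors as (x + 4)^3. The eigenvalues (with algebraic multiplicities) are λ = -4 with multiplicity 3.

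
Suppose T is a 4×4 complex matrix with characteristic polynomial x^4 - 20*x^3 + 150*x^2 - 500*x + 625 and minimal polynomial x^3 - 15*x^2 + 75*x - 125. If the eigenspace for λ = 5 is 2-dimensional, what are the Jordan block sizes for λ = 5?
Block sizes for λ = 5: [3, 1]

Step 1 — from the characteristic polynomial, algebraic multiplicity of λ = 5 is 4. From dim ker(T − (5)·I) = 2, there are exactly 2 Jordan blocks for λ = 5.
Step 2 — from the minimal polynomial, the factor (x − 5)^3 tells us the largest block for λ = 5 has size 3.
Step 3 — with total size 4, 2 blocks, and largest block 3, the block sizes (in nonincreasing order) are [3, 1].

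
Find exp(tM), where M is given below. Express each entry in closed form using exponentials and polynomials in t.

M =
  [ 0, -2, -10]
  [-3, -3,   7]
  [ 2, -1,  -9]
e^{tM} =
  [t^2*exp(-4*t) + 4*t*exp(-4*t) + exp(-4*t), -2*t*exp(-4*t), -2*t^2*exp(-4*t) - 10*t*exp(-4*t)]
  [-t^2*exp(-4*t)/2 - 3*t*exp(-4*t), t*exp(-4*t) + exp(-4*t), t^2*exp(-4*t) + 7*t*exp(-4*t)]
  [t^2*exp(-4*t)/2 + 2*t*exp(-4*t), -t*exp(-4*t), -t^2*exp(-4*t) - 5*t*exp(-4*t) + exp(-4*t)]

Strategy: write M = P · J · P⁻¹ where J is a Jordan canonical form, so e^{tM} = P · e^{tJ} · P⁻¹, and e^{tJ} can be computed block-by-block.

M has Jordan form
J =
  [-4,  1,  0]
  [ 0, -4,  1]
  [ 0,  0, -4]
(up to reordering of blocks).

Per-block formulas:
  For a 3×3 Jordan block J_3(-4): exp(t · J_3(-4)) = e^(-4t)·(I + t·N + (t^2/2)·N^2), where N is the 3×3 nilpotent shift.

After assembling e^{tJ} and conjugating by P, we get:

e^{tM} =
  [t^2*exp(-4*t) + 4*t*exp(-4*t) + exp(-4*t), -2*t*exp(-4*t), -2*t^2*exp(-4*t) - 10*t*exp(-4*t)]
  [-t^2*exp(-4*t)/2 - 3*t*exp(-4*t), t*exp(-4*t) + exp(-4*t), t^2*exp(-4*t) + 7*t*exp(-4*t)]
  [t^2*exp(-4*t)/2 + 2*t*exp(-4*t), -t*exp(-4*t), -t^2*exp(-4*t) - 5*t*exp(-4*t) + exp(-4*t)]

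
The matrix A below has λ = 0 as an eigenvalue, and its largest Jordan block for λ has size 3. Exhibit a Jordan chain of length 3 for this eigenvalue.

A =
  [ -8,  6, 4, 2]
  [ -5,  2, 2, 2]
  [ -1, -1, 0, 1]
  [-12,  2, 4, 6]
A Jordan chain for λ = 0 of length 3:
v_1 = (6, 4, 1, 10)ᵀ
v_2 = (-8, -5, -1, -12)ᵀ
v_3 = (1, 0, 0, 0)ᵀ

Let N = A − (0)·I. We want v_3 with N^3 v_3 = 0 but N^2 v_3 ≠ 0; then v_{j-1} := N · v_j for j = 3, …, 2.

Pick v_3 = (1, 0, 0, 0)ᵀ.
Then v_2 = N · v_3 = (-8, -5, -1, -12)ᵀ.
Then v_1 = N · v_2 = (6, 4, 1, 10)ᵀ.

Sanity check: (A − (0)·I) v_1 = (0, 0, 0, 0)ᵀ = 0. ✓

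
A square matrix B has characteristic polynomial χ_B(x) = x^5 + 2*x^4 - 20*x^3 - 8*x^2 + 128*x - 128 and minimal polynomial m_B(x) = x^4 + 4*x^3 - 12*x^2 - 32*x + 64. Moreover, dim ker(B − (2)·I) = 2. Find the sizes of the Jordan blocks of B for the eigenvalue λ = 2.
Block sizes for λ = 2: [2, 1]

Step 1 — from the characteristic polynomial, algebraic multiplicity of λ = 2 is 3. From dim ker(B − (2)·I) = 2, there are exactly 2 Jordan blocks for λ = 2.
Step 2 — from the minimal polynomial, the factor (x − 2)^2 tells us the largest block for λ = 2 has size 2.
Step 3 — with total size 3, 2 blocks, and largest block 2, the block sizes (in nonincreasing order) are [2, 1].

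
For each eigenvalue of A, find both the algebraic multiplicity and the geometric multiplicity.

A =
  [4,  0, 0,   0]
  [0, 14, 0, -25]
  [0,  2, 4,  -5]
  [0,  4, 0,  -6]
λ = 4: alg = 4, geom = 3

Step 1 — factor the characteristic polynomial to read off the algebraic multiplicities:
  χ_A(x) = (x - 4)^4

Step 2 — compute geometric multiplicities via the rank-nullity identity g(λ) = n − rank(A − λI):
  rank(A − (4)·I) = 1, so dim ker(A − (4)·I) = n − 1 = 3

Summary:
  λ = 4: algebraic multiplicity = 4, geometric multiplicity = 3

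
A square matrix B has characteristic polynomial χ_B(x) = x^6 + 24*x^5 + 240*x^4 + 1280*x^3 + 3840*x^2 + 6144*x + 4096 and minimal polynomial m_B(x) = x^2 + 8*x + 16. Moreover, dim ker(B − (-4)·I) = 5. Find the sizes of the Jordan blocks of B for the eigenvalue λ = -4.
Block sizes for λ = -4: [2, 1, 1, 1, 1]

Step 1 — from the characteristic polynomial, algebraic multiplicity of λ = -4 is 6. From dim ker(B − (-4)·I) = 5, there are exactly 5 Jordan blocks for λ = -4.
Step 2 — from the minimal polynomial, the factor (x + 4)^2 tells us the largest block for λ = -4 has size 2.
Step 3 — with total size 6, 5 blocks, and largest block 2, the block sizes (in nonincreasing order) are [2, 1, 1, 1, 1].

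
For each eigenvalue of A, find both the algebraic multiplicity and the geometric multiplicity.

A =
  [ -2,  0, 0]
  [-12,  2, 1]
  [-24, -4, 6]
λ = -2: alg = 1, geom = 1; λ = 4: alg = 2, geom = 1

Step 1 — factor the characteristic polynomial to read off the algebraic multiplicities:
  χ_A(x) = (x - 4)^2*(x + 2)

Step 2 — compute geometric multiplicities via the rank-nullity identity g(λ) = n − rank(A − λI):
  rank(A − (-2)·I) = 2, so dim ker(A − (-2)·I) = n − 2 = 1
  rank(A − (4)·I) = 2, so dim ker(A − (4)·I) = n − 2 = 1

Summary:
  λ = -2: algebraic multiplicity = 1, geometric multiplicity = 1
  λ = 4: algebraic multiplicity = 2, geometric multiplicity = 1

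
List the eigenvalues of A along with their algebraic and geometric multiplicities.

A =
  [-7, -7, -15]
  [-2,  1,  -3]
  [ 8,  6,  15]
λ = 3: alg = 3, geom = 1

Step 1 — factor the characteristic polynomial to read off the algebraic multiplicities:
  χ_A(x) = (x - 3)^3

Step 2 — compute geometric multiplicities via the rank-nullity identity g(λ) = n − rank(A − λI):
  rank(A − (3)·I) = 2, so dim ker(A − (3)·I) = n − 2 = 1

Summary:
  λ = 3: algebraic multiplicity = 3, geometric multiplicity = 1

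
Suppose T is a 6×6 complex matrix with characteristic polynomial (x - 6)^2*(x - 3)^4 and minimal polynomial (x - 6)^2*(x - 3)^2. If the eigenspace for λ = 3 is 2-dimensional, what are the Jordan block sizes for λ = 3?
Block sizes for λ = 3: [2, 2]

Step 1 — from the characteristic polynomial, algebraic multiplicity of λ = 3 is 4. From dim ker(T − (3)·I) = 2, there are exactly 2 Jordan blocks for λ = 3.
Step 2 — from the minimal polynomial, the factor (x − 3)^2 tells us the largest block for λ = 3 has size 2.
Step 3 — with total size 4, 2 blocks, and largest block 2, the block sizes (in nonincreasing order) are [2, 2].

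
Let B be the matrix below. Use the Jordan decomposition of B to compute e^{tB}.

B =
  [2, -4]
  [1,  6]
e^{tB} =
  [-2*t*exp(4*t) + exp(4*t), -4*t*exp(4*t)]
  [t*exp(4*t), 2*t*exp(4*t) + exp(4*t)]

Strategy: write B = P · J · P⁻¹ where J is a Jordan canonical form, so e^{tB} = P · e^{tJ} · P⁻¹, and e^{tJ} can be computed block-by-block.

B has Jordan form
J =
  [4, 1]
  [0, 4]
(up to reordering of blocks).

Per-block formulas:
  For a 2×2 Jordan block J_2(4): exp(t · J_2(4)) = e^(4t)·(I + t·N), where N is the 2×2 nilpotent shift.

After assembling e^{tJ} and conjugating by P, we get:

e^{tB} =
  [-2*t*exp(4*t) + exp(4*t), -4*t*exp(4*t)]
  [t*exp(4*t), 2*t*exp(4*t) + exp(4*t)]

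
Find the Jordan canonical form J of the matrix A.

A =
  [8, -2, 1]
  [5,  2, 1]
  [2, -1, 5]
J_3(5)

The characteristic polynomial is
  det(x·I − A) = x^3 - 15*x^2 + 75*x - 125 = (x - 5)^3

Eigenvalues and multiplicities (the geometric multiplicity of λ is n − rank(A − λI), which equals the number of Jordan blocks for λ):
  λ = 5: algebraic multiplicity = 3, geometric multiplicity = 1

Determining the block sizes for each eigenvalue:
  λ = 5: one block (gm = 1), so the single block has size am = 3 → block sizes [3]

Assembling the blocks gives a Jordan form
J =
  [5, 1, 0]
  [0, 5, 1]
  [0, 0, 5]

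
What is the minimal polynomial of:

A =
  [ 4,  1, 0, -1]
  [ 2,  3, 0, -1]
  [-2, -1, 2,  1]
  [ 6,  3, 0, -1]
x^2 - 4*x + 4

The characteristic polynomial is χ_A(x) = (x - 2)^4, so the eigenvalues are known. The minimal polynomial is
  m_A(x) = Π_λ (x − λ)^{k_λ}
where k_λ is the size of the *largest* Jordan block for λ (equivalently, the smallest k with (A − λI)^k v = 0 for every generalised eigenvector v of λ).

  λ = 2: largest Jordan block has size 2, contributing (x − 2)^2

So m_A(x) = (x - 2)^2 = x^2 - 4*x + 4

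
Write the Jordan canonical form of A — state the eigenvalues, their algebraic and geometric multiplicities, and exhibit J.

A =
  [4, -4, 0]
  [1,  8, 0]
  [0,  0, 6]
J_2(6) ⊕ J_1(6)

The characteristic polynomial is
  det(x·I − A) = x^3 - 18*x^2 + 108*x - 216 = (x - 6)^3

Eigenvalues and multiplicities (the geometric multiplicity of λ is n − rank(A − λI), which equals the number of Jordan blocks for λ):
  λ = 6: algebraic multiplicity = 3, geometric multiplicity = 2

Determining the block sizes for each eigenvalue:
  λ = 6: 2 blocks summing to 3 forces exactly one block of size 2 and the rest size 1 → block sizes [2, 1]

Assembling the blocks gives a Jordan form
J =
  [6, 1, 0]
  [0, 6, 0]
  [0, 0, 6]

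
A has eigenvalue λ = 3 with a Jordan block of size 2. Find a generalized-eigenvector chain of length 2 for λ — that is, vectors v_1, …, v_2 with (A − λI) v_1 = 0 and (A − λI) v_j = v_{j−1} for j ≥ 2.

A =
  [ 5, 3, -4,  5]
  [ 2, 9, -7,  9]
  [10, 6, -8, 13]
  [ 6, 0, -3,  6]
A Jordan chain for λ = 3 of length 2:
v_1 = (2, 2, 10, 6)ᵀ
v_2 = (1, 0, 0, 0)ᵀ

Let N = A − (3)·I. We want v_2 with N^2 v_2 = 0 but N^1 v_2 ≠ 0; then v_{j-1} := N · v_j for j = 2, …, 2.

Pick v_2 = (1, 0, 0, 0)ᵀ.
Then v_1 = N · v_2 = (2, 2, 10, 6)ᵀ.

Sanity check: (A − (3)·I) v_1 = (0, 0, 0, 0)ᵀ = 0. ✓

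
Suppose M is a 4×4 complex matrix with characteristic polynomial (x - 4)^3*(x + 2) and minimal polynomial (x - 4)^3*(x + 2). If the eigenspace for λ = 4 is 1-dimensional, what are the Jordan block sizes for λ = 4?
Block sizes for λ = 4: [3]

Step 1 — from the characteristic polynomial, algebraic multiplicity of λ = 4 is 3. From dim ker(M − (4)·I) = 1, there are exactly 1 Jordan blocks for λ = 4.
Step 2 — from the minimal polynomial, the factor (x − 4)^3 tells us the largest block for λ = 4 has size 3.
Step 3 — with total size 3, 1 blocks, and largest block 3, the block sizes (in nonincreasing order) are [3].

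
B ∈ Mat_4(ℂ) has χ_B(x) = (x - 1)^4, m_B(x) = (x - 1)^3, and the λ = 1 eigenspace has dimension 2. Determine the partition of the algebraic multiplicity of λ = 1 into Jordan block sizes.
Block sizes for λ = 1: [3, 1]

Step 1 — from the characteristic polynomial, algebraic multiplicity of λ = 1 is 4. From dim ker(B − (1)·I) = 2, there are exactly 2 Jordan blocks for λ = 1.
Step 2 — from the minimal polynomial, the factor (x − 1)^3 tells us the largest block for λ = 1 has size 3.
Step 3 — with total size 4, 2 blocks, and largest block 3, the block sizes (in nonincreasing order) are [3, 1].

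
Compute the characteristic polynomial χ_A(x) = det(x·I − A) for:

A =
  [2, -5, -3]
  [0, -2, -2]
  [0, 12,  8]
x^3 - 8*x^2 + 20*x - 16

Expanding det(x·I − A) (e.g. by cofactor expansion or by noting that A is similar to its Jordan form J, which has the same characteristic polynomial as A) gives
  χ_A(x) = x^3 - 8*x^2 + 20*x - 16
which factors as (x - 4)*(x - 2)^2. The eigenvalues (with algebraic multiplicities) are λ = 2 with multiplicity 2, λ = 4 with multiplicity 1.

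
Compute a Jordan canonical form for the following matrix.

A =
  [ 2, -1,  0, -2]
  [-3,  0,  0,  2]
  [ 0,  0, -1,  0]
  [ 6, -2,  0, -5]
J_2(-1) ⊕ J_1(-1) ⊕ J_1(-1)

The characteristic polynomial is
  det(x·I − A) = x^4 + 4*x^3 + 6*x^2 + 4*x + 1 = (x + 1)^4

Eigenvalues and multiplicities (the geometric multiplicity of λ is n − rank(A − λI), which equals the number of Jordan blocks for λ):
  λ = -1: algebraic multiplicity = 4, geometric multiplicity = 3

Determining the block sizes for each eigenvalue:
  λ = -1: 3 blocks summing to 4 forces exactly one block of size 2 and the rest size 1 → block sizes [2, 1, 1]

Assembling the blocks gives a Jordan form
J =
  [-1,  1,  0,  0]
  [ 0, -1,  0,  0]
  [ 0,  0, -1,  0]
  [ 0,  0,  0, -1]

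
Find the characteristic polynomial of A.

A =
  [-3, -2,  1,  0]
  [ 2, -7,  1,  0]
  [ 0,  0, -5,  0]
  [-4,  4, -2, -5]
x^4 + 20*x^3 + 150*x^2 + 500*x + 625

Expanding det(x·I − A) (e.g. by cofactor expansion or by noting that A is similar to its Jordan form J, which has the same characteristic polynomial as A) gives
  χ_A(x) = x^4 + 20*x^3 + 150*x^2 + 500*x + 625
which factors as (x + 5)^4. The eigenvalues (with algebraic multiplicities) are λ = -5 with multiplicity 4.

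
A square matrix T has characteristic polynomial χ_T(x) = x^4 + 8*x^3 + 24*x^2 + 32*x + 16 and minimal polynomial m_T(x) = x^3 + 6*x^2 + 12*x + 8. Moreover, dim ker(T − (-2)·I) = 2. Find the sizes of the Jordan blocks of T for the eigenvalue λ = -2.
Block sizes for λ = -2: [3, 1]

Step 1 — from the characteristic polynomial, algebraic multiplicity of λ = -2 is 4. From dim ker(T − (-2)·I) = 2, there are exactly 2 Jordan blocks for λ = -2.
Step 2 — from the minimal polynomial, the factor (x + 2)^3 tells us the largest block for λ = -2 has size 3.
Step 3 — with total size 4, 2 blocks, and largest block 3, the block sizes (in nonincreasing order) are [3, 1].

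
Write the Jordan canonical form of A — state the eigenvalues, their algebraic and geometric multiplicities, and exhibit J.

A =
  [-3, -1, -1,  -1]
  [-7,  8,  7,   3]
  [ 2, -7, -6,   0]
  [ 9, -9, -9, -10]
J_3(-4) ⊕ J_1(1)

The characteristic polynomial is
  det(x·I − A) = x^4 + 11*x^3 + 36*x^2 + 16*x - 64 = (x - 1)*(x + 4)^3

Eigenvalues and multiplicities (the geometric multiplicity of λ is n − rank(A − λI), which equals the number of Jordan blocks for λ):
  λ = -4: algebraic multiplicity = 3, geometric multiplicity = 1
  λ = 1: algebraic multiplicity = 1, geometric multiplicity = 1

Determining the block sizes for each eigenvalue:
  λ = -4: one block (gm = 1), so the single block has size am = 3 → block sizes [3]
  λ = 1: one block (gm = 1), so the single block has size am = 1 → block sizes [1]

Assembling the blocks gives a Jordan form
J =
  [-4,  1,  0, 0]
  [ 0, -4,  1, 0]
  [ 0,  0, -4, 0]
  [ 0,  0,  0, 1]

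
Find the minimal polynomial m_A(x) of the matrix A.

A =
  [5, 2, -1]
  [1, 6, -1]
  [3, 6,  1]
x^2 - 8*x + 16

The characteristic polynomial is χ_A(x) = (x - 4)^3, so the eigenvalues are known. The minimal polynomial is
  m_A(x) = Π_λ (x − λ)^{k_λ}
where k_λ is the size of the *largest* Jordan block for λ (equivalently, the smallest k with (A − λI)^k v = 0 for every generalised eigenvector v of λ).

  λ = 4: largest Jordan block has size 2, contributing (x − 4)^2

So m_A(x) = (x - 4)^2 = x^2 - 8*x + 16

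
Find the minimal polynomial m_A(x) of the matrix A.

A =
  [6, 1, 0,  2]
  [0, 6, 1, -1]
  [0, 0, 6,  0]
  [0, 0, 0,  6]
x^3 - 18*x^2 + 108*x - 216

The characteristic polynomial is χ_A(x) = (x - 6)^4, so the eigenvalues are known. The minimal polynomial is
  m_A(x) = Π_λ (x − λ)^{k_λ}
where k_λ is the size of the *largest* Jordan block for λ (equivalently, the smallest k with (A − λI)^k v = 0 for every generalised eigenvector v of λ).

  λ = 6: largest Jordan block has size 3, contributing (x − 6)^3

So m_A(x) = (x - 6)^3 = x^3 - 18*x^2 + 108*x - 216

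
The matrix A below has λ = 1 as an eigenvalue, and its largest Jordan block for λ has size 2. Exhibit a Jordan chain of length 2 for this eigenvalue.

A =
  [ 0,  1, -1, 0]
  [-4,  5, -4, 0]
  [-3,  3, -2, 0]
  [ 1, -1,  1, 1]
A Jordan chain for λ = 1 of length 2:
v_1 = (-1, -4, -3, 1)ᵀ
v_2 = (1, 0, 0, 0)ᵀ

Let N = A − (1)·I. We want v_2 with N^2 v_2 = 0 but N^1 v_2 ≠ 0; then v_{j-1} := N · v_j for j = 2, …, 2.

Pick v_2 = (1, 0, 0, 0)ᵀ.
Then v_1 = N · v_2 = (-1, -4, -3, 1)ᵀ.

Sanity check: (A − (1)·I) v_1 = (0, 0, 0, 0)ᵀ = 0. ✓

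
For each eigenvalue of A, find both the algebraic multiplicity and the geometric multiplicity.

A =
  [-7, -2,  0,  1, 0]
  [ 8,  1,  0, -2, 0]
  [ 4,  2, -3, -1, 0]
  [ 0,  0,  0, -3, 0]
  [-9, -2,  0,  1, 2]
λ = -3: alg = 4, geom = 3; λ = 2: alg = 1, geom = 1

Step 1 — factor the characteristic polynomial to read off the algebraic multiplicities:
  χ_A(x) = (x - 2)*(x + 3)^4

Step 2 — compute geometric multiplicities via the rank-nullity identity g(λ) = n − rank(A − λI):
  rank(A − (-3)·I) = 2, so dim ker(A − (-3)·I) = n − 2 = 3
  rank(A − (2)·I) = 4, so dim ker(A − (2)·I) = n − 4 = 1

Summary:
  λ = -3: algebraic multiplicity = 4, geometric multiplicity = 3
  λ = 2: algebraic multiplicity = 1, geometric multiplicity = 1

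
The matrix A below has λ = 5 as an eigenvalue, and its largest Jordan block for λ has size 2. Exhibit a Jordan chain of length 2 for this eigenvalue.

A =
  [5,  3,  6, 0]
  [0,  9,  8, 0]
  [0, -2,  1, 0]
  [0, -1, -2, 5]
A Jordan chain for λ = 5 of length 2:
v_1 = (3, 4, -2, -1)ᵀ
v_2 = (0, 1, 0, 0)ᵀ

Let N = A − (5)·I. We want v_2 with N^2 v_2 = 0 but N^1 v_2 ≠ 0; then v_{j-1} := N · v_j for j = 2, …, 2.

Pick v_2 = (0, 1, 0, 0)ᵀ.
Then v_1 = N · v_2 = (3, 4, -2, -1)ᵀ.

Sanity check: (A − (5)·I) v_1 = (0, 0, 0, 0)ᵀ = 0. ✓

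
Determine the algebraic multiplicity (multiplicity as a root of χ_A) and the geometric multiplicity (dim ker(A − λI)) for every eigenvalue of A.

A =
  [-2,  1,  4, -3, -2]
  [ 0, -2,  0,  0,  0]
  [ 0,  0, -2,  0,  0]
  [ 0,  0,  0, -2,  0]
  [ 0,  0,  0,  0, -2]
λ = -2: alg = 5, geom = 4

Step 1 — factor the characteristic polynomial to read off the algebraic multiplicities:
  χ_A(x) = (x + 2)^5

Step 2 — compute geometric multiplicities via the rank-nullity identity g(λ) = n − rank(A − λI):
  rank(A − (-2)·I) = 1, so dim ker(A − (-2)·I) = n − 1 = 4

Summary:
  λ = -2: algebraic multiplicity = 5, geometric multiplicity = 4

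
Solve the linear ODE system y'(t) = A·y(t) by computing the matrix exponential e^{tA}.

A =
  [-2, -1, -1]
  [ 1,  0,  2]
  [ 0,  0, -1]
e^{tA} =
  [-t*exp(-t) + exp(-t), -t*exp(-t), -t^2*exp(-t)/2 - t*exp(-t)]
  [t*exp(-t), t*exp(-t) + exp(-t), t^2*exp(-t)/2 + 2*t*exp(-t)]
  [0, 0, exp(-t)]

Strategy: write A = P · J · P⁻¹ where J is a Jordan canonical form, so e^{tA} = P · e^{tJ} · P⁻¹, and e^{tJ} can be computed block-by-block.

A has Jordan form
J =
  [-1,  1,  0]
  [ 0, -1,  1]
  [ 0,  0, -1]
(up to reordering of blocks).

Per-block formulas:
  For a 3×3 Jordan block J_3(-1): exp(t · J_3(-1)) = e^(-1t)·(I + t·N + (t^2/2)·N^2), where N is the 3×3 nilpotent shift.

After assembling e^{tJ} and conjugating by P, we get:

e^{tA} =
  [-t*exp(-t) + exp(-t), -t*exp(-t), -t^2*exp(-t)/2 - t*exp(-t)]
  [t*exp(-t), t*exp(-t) + exp(-t), t^2*exp(-t)/2 + 2*t*exp(-t)]
  [0, 0, exp(-t)]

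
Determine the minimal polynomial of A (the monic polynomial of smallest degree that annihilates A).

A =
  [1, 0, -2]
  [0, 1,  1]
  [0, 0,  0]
x^2 - x

The characteristic polynomial is χ_A(x) = x*(x - 1)^2, so the eigenvalues are known. The minimal polynomial is
  m_A(x) = Π_λ (x − λ)^{k_λ}
where k_λ is the size of the *largest* Jordan block for λ (equivalently, the smallest k with (A − λI)^k v = 0 for every generalised eigenvector v of λ).

  λ = 0: largest Jordan block has size 1, contributing (x − 0)
  λ = 1: largest Jordan block has size 1, contributing (x − 1)

So m_A(x) = x*(x - 1) = x^2 - x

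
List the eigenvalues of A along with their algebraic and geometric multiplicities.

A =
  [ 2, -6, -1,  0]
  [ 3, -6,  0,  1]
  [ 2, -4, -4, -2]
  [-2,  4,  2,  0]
λ = -2: alg = 4, geom = 2

Step 1 — factor the characteristic polynomial to read off the algebraic multiplicities:
  χ_A(x) = (x + 2)^4

Step 2 — compute geometric multiplicities via the rank-nullity identity g(λ) = n − rank(A − λI):
  rank(A − (-2)·I) = 2, so dim ker(A − (-2)·I) = n − 2 = 2

Summary:
  λ = -2: algebraic multiplicity = 4, geometric multiplicity = 2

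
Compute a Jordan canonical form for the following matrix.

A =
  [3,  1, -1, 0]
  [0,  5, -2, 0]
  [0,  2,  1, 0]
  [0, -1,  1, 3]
J_2(3) ⊕ J_1(3) ⊕ J_1(3)

The characteristic polynomial is
  det(x·I − A) = x^4 - 12*x^3 + 54*x^2 - 108*x + 81 = (x - 3)^4

Eigenvalues and multiplicities (the geometric multiplicity of λ is n − rank(A − λI), which equals the number of Jordan blocks for λ):
  λ = 3: algebraic multiplicity = 4, geometric multiplicity = 3

Determining the block sizes for each eigenvalue:
  λ = 3: 3 blocks summing to 4 forces exactly one block of size 2 and the rest size 1 → block sizes [2, 1, 1]

Assembling the blocks gives a Jordan form
J =
  [3, 1, 0, 0]
  [0, 3, 0, 0]
  [0, 0, 3, 0]
  [0, 0, 0, 3]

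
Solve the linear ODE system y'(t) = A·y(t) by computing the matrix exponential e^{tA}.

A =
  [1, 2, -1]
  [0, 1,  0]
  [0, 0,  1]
e^{tA} =
  [exp(t), 2*t*exp(t), -t*exp(t)]
  [0, exp(t), 0]
  [0, 0, exp(t)]

Strategy: write A = P · J · P⁻¹ where J is a Jordan canonical form, so e^{tA} = P · e^{tJ} · P⁻¹, and e^{tJ} can be computed block-by-block.

A has Jordan form
J =
  [1, 1, 0]
  [0, 1, 0]
  [0, 0, 1]
(up to reordering of blocks).

Per-block formulas:
  For a 1×1 block at λ = 1: exp(t · [1]) = [e^(1t)].
  For a 2×2 Jordan block J_2(1): exp(t · J_2(1)) = e^(1t)·(I + t·N), where N is the 2×2 nilpotent shift.

After assembling e^{tJ} and conjugating by P, we get:

e^{tA} =
  [exp(t), 2*t*exp(t), -t*exp(t)]
  [0, exp(t), 0]
  [0, 0, exp(t)]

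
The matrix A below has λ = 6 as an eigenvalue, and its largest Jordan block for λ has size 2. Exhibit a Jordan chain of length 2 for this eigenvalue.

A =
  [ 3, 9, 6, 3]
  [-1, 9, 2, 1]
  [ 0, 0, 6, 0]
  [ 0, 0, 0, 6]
A Jordan chain for λ = 6 of length 2:
v_1 = (-3, -1, 0, 0)ᵀ
v_2 = (1, 0, 0, 0)ᵀ

Let N = A − (6)·I. We want v_2 with N^2 v_2 = 0 but N^1 v_2 ≠ 0; then v_{j-1} := N · v_j for j = 2, …, 2.

Pick v_2 = (1, 0, 0, 0)ᵀ.
Then v_1 = N · v_2 = (-3, -1, 0, 0)ᵀ.

Sanity check: (A − (6)·I) v_1 = (0, 0, 0, 0)ᵀ = 0. ✓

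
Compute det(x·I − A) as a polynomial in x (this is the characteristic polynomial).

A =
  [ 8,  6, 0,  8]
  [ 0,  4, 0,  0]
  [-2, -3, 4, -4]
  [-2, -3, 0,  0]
x^4 - 16*x^3 + 96*x^2 - 256*x + 256

Expanding det(x·I − A) (e.g. by cofactor expansion or by noting that A is similar to its Jordan form J, which has the same characteristic polynomial as A) gives
  χ_A(x) = x^4 - 16*x^3 + 96*x^2 - 256*x + 256
which factors as (x - 4)^4. The eigenvalues (with algebraic multiplicities) are λ = 4 with multiplicity 4.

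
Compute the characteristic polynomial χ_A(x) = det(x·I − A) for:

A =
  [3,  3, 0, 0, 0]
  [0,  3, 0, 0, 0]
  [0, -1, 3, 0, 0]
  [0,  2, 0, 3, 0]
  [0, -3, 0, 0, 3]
x^5 - 15*x^4 + 90*x^3 - 270*x^2 + 405*x - 243

Expanding det(x·I − A) (e.g. by cofactor expansion or by noting that A is similar to its Jordan form J, which has the same characteristic polynomial as A) gives
  χ_A(x) = x^5 - 15*x^4 + 90*x^3 - 270*x^2 + 405*x - 243
which factors as (x - 3)^5. The eigenvalues (with algebraic multiplicities) are λ = 3 with multiplicity 5.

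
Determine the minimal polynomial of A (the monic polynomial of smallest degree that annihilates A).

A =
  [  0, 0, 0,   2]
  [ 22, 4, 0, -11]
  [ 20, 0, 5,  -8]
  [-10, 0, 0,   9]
x^2 - 9*x + 20

The characteristic polynomial is χ_A(x) = (x - 5)^2*(x - 4)^2, so the eigenvalues are known. The minimal polynomial is
  m_A(x) = Π_λ (x − λ)^{k_λ}
where k_λ is the size of the *largest* Jordan block for λ (equivalently, the smallest k with (A − λI)^k v = 0 for every generalised eigenvector v of λ).

  λ = 4: largest Jordan block has size 1, contributing (x − 4)
  λ = 5: largest Jordan block has size 1, contributing (x − 5)

So m_A(x) = (x - 5)*(x - 4) = x^2 - 9*x + 20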